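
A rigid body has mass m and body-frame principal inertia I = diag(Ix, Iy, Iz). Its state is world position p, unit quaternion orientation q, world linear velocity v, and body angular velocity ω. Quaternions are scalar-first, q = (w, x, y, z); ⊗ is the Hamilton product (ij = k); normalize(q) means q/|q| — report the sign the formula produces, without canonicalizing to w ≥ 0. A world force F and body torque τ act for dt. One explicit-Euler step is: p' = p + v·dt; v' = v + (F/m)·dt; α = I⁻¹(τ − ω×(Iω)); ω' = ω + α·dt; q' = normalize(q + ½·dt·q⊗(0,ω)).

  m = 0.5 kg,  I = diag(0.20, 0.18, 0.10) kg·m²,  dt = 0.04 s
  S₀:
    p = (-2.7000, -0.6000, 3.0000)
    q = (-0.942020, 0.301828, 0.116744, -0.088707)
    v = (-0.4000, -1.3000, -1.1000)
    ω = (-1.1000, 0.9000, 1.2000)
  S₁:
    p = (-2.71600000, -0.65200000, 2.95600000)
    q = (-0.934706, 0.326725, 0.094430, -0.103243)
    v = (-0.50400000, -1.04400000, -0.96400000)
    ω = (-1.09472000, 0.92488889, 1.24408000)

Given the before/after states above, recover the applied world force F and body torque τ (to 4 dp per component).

velocity change Δv = (-0.10400000, 0.25600000, 0.13600000)
m·(v₁−v₀)/dt = (-1.3000, 3.2000, 1.7000)
Δω = ω₁−ω₀ = (0.00528000, 0.02488889, 0.04408000)
precession coupling = (-0.0864, -0.1320, 0.0198)
applied torque τ = (-0.0600, -0.0200, 0.1300)

F = (-1.3000, 3.2000, 1.7000)
τ = (-0.0600, -0.0200, 0.1300)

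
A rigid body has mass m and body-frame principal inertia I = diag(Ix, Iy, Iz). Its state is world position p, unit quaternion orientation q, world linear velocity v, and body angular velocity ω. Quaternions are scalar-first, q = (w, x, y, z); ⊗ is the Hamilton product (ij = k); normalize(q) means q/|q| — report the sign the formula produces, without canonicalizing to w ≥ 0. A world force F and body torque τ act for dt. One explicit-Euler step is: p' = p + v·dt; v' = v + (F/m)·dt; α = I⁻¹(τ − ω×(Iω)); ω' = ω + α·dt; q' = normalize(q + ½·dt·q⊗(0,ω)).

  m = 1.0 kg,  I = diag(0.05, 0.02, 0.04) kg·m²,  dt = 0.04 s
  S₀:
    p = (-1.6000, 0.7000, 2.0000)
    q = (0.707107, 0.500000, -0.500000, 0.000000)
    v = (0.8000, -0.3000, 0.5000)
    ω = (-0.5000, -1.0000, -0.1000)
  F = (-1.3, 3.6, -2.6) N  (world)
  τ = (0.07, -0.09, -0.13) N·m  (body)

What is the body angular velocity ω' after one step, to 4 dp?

precession coupling ω×(Iω) = (0.0020, 0.0005, -0.0150)
(τ − ω×Iω)/I = (1.3600, -4.5250, -2.8750)
ω' = ω + α·dt = (-0.4456, -1.1810, -0.2150)

ω' = (-0.4456, -1.1810, -0.2150)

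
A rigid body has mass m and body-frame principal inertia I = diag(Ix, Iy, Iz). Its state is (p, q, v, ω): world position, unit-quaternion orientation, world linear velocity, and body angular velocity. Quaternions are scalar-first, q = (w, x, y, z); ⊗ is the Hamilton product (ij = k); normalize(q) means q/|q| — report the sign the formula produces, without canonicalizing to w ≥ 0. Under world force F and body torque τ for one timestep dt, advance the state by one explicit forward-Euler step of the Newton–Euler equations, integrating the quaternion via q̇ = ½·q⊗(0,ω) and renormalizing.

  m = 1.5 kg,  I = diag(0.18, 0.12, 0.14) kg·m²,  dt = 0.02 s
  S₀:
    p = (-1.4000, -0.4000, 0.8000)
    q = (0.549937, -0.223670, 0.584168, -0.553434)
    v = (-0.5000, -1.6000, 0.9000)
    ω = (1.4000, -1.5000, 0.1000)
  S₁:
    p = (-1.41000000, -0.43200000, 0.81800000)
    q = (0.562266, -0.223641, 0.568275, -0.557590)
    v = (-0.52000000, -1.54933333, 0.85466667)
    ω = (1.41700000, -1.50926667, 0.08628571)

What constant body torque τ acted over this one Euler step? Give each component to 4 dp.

ω₁ − ω₀ = (0.01700000, -0.00926667, -0.01371429)
ω₀×(Iω₀) = (-0.0030, 0.0056, 0.1260)
I·α + gyro = (0.1500, -0.0500, 0.0300)

τ = (0.1500, -0.0500, 0.0300)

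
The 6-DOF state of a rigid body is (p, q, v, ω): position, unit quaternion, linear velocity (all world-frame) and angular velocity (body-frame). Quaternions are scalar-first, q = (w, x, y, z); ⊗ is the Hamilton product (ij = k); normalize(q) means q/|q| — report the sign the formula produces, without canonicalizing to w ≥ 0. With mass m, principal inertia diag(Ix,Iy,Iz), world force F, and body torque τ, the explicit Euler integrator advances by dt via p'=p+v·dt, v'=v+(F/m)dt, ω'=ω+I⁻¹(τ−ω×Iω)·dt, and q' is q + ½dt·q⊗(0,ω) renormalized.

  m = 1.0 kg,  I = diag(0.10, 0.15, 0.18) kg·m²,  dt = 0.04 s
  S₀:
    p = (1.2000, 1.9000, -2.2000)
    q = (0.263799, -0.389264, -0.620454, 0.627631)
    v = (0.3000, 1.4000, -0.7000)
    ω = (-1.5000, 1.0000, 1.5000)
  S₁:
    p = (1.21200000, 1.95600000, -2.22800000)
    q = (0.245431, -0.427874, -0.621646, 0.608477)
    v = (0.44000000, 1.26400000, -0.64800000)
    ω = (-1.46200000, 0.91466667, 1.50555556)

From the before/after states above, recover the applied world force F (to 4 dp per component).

velocity change Δv = (0.14000000, -0.13600000, 0.05200000)
F = m·Δv/dt = (3.5000, -3.4000, 1.3000)

F = (3.5000, -3.4000, 1.3000)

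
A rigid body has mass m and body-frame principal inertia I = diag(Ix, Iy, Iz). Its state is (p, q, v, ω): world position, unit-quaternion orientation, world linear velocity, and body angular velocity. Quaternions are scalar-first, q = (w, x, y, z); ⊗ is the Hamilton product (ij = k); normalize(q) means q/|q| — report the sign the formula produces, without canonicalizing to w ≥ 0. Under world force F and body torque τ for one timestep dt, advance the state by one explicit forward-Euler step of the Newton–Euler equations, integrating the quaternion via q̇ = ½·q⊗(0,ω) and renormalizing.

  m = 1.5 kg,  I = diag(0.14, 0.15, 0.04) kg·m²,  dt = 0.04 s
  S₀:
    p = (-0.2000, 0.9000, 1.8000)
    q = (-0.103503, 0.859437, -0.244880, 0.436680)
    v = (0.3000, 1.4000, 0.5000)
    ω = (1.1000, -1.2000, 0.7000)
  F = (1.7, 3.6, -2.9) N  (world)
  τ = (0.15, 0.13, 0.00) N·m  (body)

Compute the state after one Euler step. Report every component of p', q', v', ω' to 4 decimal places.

p' = (-0.1880, 0.9560, 1.8200)
q' = (-0.1343, 0.8637, -0.2447, 0.4197)
v' = (0.3453, 1.4960, 0.4227)
ω' = (1.1165, -1.1859, 0.7132)

ω×(Iω) gyroscopic = (0.0924, 0.0770, -0.0132)
(τ − ω×Iω)/I = (0.4114, 0.3533, 0.3300)
new body rate ω' = (1.1165, -1.1859, 0.7132)
Hamilton product q⊗(0,ω) = (-1.5449127, 0.2387467, 0.0029457, -0.8344085)
q + ½dt·q⊗(0,ω), renormalized = (-0.1343, 0.8637, -0.2447, 0.4197)
linear accel F/m = (1.1333, 2.4000, -1.9333)
new position p' = (-0.1880, 0.9560, 1.8200)
new velocity v' = (0.3453, 1.4960, 0.4227)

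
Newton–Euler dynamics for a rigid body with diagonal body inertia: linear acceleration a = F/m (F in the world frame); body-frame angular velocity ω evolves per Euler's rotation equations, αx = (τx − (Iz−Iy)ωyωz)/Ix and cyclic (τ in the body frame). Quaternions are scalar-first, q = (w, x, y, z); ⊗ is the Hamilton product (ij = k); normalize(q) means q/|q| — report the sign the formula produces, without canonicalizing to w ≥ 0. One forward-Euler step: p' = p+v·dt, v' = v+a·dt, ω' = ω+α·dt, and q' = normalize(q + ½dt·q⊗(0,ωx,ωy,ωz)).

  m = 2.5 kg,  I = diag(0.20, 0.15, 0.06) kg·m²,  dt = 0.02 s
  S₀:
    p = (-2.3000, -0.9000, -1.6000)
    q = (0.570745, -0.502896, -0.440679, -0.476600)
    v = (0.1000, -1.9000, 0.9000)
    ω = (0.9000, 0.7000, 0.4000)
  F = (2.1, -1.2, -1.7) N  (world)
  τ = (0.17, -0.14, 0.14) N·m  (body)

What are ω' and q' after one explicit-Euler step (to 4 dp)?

ω' = (0.9195, 0.6746, 0.4572)
q' = (0.5802, -0.4961, -0.4389, -0.4738)

α = I⁻¹(τ − ω×Iω) = (0.9760, -1.2693, 2.8583)
ω + α·dt = (0.9195, 0.6746, 0.4572)
Hamilton product q⊗(0,ω) = (0.9517217, 0.6710189, 0.1717399, 0.2728819)
q + ½dt·q⊗(0,ω), renormalized = (0.5802, -0.4961, -0.4389, -0.4738)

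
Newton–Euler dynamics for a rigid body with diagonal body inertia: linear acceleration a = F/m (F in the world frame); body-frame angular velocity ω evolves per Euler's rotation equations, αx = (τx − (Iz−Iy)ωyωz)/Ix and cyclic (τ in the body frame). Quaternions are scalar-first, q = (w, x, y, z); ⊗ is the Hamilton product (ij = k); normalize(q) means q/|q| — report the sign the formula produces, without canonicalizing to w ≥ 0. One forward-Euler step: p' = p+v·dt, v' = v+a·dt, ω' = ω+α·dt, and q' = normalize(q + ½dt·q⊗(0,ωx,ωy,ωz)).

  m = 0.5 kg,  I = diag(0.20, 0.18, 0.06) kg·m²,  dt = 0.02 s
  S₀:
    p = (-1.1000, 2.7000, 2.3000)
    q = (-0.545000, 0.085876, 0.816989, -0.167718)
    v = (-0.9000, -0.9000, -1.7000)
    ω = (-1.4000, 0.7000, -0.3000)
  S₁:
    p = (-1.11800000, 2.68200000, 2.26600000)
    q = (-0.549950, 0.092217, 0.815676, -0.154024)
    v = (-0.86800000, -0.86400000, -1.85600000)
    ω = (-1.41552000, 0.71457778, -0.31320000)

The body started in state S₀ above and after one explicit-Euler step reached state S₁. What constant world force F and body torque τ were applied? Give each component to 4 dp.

F = (0.8000, 0.9000, -3.9000)
τ = (-0.1300, 0.1900, -0.0200)

Δω = ω₁−ω₀ = (-0.01552000, 0.01457778, -0.01320000)
ω₀×(Iω₀) = (0.0252, 0.0588, 0.0196)
applied torque τ = (-0.1300, 0.1900, -0.0200)
v₁ − v₀ = (0.03200000, 0.03600000, -0.15600000)
applied force F = (0.8000, 0.9000, -3.9000)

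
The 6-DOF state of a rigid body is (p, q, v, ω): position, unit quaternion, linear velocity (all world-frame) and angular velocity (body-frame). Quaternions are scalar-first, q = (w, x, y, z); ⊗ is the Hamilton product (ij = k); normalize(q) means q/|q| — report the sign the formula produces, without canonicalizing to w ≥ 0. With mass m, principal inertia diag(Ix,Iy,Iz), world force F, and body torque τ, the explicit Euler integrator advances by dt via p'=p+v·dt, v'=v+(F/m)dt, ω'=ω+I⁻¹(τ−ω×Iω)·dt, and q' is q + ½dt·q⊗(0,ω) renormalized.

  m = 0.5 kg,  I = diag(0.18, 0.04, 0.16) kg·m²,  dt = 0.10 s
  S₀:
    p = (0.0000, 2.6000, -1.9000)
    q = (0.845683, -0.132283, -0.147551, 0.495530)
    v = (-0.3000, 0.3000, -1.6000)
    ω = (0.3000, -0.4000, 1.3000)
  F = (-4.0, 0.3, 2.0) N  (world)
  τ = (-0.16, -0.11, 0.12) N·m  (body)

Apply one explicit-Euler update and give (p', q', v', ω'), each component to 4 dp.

p' = (-0.0300, 2.6300, -2.0600)
q' = (0.8105, -0.1190, -0.1481, 0.5540)
v' = (-1.1000, 0.3600, -1.2000)
ω' = (0.2458, -0.6945, 1.3645)

angular accel α = (-0.5422, -2.9450, 0.6450)
ω' = ω + α·dt = (0.2458, -0.6945, 1.3645)
2q̇ = q⊗(0,ω) = (-0.6635245, 0.2601006, -0.0176463, 1.1965664)
q + ½dt·q⊗(0,ω), renormalized = (0.8105, -0.1190, -0.1481, 0.5540)
a = F/m = (-8.0000, 0.6000, 4.0000)
p + v·dt = (-0.0300, 2.6300, -2.0600)
v' = v + a·dt = (-1.1000, 0.3600, -1.2000)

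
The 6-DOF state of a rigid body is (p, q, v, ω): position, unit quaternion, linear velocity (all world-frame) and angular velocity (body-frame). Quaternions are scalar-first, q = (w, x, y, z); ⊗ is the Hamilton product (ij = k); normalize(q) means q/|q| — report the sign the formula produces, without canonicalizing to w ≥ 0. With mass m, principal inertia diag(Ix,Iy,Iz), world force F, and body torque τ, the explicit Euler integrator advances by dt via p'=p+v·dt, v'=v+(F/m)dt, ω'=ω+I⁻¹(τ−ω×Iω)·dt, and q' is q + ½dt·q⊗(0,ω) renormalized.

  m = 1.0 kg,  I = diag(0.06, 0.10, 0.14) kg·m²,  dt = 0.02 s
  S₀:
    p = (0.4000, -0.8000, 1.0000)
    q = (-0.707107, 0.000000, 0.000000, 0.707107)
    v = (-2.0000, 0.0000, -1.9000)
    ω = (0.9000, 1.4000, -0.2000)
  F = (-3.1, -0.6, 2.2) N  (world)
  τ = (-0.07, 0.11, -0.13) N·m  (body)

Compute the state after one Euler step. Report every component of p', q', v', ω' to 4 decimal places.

ω×(Iω) gyroscopic = (-0.0112, 0.0144, 0.0504)
angular accel α = (-0.9800, 0.9560, -1.2886)
ω + α·dt = (0.8804, 1.4191, -0.2258)
2q̇ = q⊗(0,ω) = (0.1414214, -1.6263461, -0.3535535, 0.1414214)
updated quaternion q' = (-0.7056, -0.0163, -0.0035, 0.7084)
linear accel F/m = (-3.1000, -0.6000, 2.2000)
p' = p + v·dt = (0.3600, -0.8000, 0.9620)
new velocity v' = (-2.0620, -0.0120, -1.8560)

p' = (0.3600, -0.8000, 0.9620)
q' = (-0.7056, -0.0163, -0.0035, 0.7084)
v' = (-2.0620, -0.0120, -1.8560)
ω' = (0.8804, 1.4191, -0.2258)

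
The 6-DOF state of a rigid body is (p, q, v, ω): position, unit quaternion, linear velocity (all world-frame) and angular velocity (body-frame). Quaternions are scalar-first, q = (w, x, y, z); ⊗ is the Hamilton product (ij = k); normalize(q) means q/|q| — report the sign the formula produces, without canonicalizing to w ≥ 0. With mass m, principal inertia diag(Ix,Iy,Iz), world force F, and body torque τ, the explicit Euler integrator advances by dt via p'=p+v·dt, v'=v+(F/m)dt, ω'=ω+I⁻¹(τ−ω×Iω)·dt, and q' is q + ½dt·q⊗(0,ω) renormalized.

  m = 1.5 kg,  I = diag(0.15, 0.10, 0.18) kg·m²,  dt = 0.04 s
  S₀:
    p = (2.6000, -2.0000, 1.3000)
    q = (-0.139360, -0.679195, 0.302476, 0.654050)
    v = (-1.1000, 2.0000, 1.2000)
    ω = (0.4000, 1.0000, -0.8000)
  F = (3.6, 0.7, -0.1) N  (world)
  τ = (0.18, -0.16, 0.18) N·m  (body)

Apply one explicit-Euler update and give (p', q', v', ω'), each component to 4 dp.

p' = (2.5560, -1.9200, 1.3480)
q' = (-0.1295, -0.6980, 0.2939, 0.6400)
v' = (-1.0040, 2.0187, 1.1973)
ω' = (0.4651, 0.9322, -0.7556)

linear accel F/m = (2.4000, 0.4667, -0.0667)
new position p' = (2.5560, -1.9200, 1.3480)
v + (F/m)dt = (-1.0040, 2.0187, 1.1973)
α = I⁻¹(τ − ω×Iω) = (1.6267, -1.6960, 1.1111)
ω' = ω + α·dt = (0.4651, 0.9322, -0.7556)
Hamilton product q⊗(0,ω) = (0.4924420, -0.9517748, -0.4210960, -0.6886974)
q' = normalize(q + ½dt·q⊗(0,ω)) = (-0.1295, -0.6980, 0.2939, 0.6400)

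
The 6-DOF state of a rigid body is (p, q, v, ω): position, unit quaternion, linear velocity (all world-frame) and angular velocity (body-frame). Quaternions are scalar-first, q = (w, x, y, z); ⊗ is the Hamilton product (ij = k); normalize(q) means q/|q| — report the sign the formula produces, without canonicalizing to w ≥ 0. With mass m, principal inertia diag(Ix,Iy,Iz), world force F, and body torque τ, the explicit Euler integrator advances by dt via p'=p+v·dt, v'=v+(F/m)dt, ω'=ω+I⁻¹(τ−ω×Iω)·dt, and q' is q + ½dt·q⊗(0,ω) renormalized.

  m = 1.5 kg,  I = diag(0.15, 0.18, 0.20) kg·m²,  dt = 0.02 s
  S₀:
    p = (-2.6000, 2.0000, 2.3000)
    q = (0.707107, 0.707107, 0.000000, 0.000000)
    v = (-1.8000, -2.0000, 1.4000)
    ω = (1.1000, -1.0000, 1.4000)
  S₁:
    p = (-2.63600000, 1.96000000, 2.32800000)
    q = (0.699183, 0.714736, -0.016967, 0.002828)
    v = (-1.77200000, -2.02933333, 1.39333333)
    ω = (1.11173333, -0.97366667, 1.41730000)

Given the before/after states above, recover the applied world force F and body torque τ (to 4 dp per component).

rate change Δω = (0.01173333, 0.02633333, 0.01730000)
ω₀×(Iω₀) = (-0.0280, -0.0770, -0.0330)
τ = I·(Δω/dt) + ω₀×(Iω₀) = (0.0600, 0.1600, 0.1400)
Δv = v₁−v₀ = (0.02800000, -0.02933333, -0.00666667)
applied force F = (2.1000, -2.2000, -0.5000)

F = (2.1000, -2.2000, -0.5000)
τ = (0.0600, 0.1600, 0.1400)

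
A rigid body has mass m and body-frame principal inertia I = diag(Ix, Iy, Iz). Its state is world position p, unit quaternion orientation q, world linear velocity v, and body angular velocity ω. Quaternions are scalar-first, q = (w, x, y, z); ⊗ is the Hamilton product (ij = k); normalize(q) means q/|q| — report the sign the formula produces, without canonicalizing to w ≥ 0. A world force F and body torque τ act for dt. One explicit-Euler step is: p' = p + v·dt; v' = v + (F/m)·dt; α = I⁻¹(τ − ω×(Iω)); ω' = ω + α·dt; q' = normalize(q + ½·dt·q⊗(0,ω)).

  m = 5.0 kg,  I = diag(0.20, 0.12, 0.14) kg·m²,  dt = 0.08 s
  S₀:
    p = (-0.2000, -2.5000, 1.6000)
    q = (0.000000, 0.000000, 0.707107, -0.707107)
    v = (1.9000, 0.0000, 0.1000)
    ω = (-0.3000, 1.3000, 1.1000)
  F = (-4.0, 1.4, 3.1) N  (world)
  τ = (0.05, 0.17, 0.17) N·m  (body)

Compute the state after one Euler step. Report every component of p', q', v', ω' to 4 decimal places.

p' = (-0.0480, -2.5000, 1.6080)
q' = (-0.0056, 0.0677, 0.7139, -0.6970)
v' = (1.8360, 0.0224, 0.1496)
ω' = (-0.2914, 1.4265, 1.1793)

gyro term ω×Iω = (0.0286, -0.0198, 0.0312)
(τ − ω×Iω)/I = (0.1070, 1.5817, 0.9914)
new body rate ω' = (-0.2914, 1.4265, 1.1793)
Hamilton product q⊗(0,ω) = (-0.1414214, 1.6970568, 0.2121321, 0.2121321)
q' = normalize(q + ½dt·q⊗(0,ω)) = (-0.0056, 0.0677, 0.7139, -0.6970)
linear accel F/m = (-0.8000, 0.2800, 0.6200)
p + v·dt = (-0.0480, -2.5000, 1.6080)
new velocity v' = (1.8360, 0.0224, 0.1496)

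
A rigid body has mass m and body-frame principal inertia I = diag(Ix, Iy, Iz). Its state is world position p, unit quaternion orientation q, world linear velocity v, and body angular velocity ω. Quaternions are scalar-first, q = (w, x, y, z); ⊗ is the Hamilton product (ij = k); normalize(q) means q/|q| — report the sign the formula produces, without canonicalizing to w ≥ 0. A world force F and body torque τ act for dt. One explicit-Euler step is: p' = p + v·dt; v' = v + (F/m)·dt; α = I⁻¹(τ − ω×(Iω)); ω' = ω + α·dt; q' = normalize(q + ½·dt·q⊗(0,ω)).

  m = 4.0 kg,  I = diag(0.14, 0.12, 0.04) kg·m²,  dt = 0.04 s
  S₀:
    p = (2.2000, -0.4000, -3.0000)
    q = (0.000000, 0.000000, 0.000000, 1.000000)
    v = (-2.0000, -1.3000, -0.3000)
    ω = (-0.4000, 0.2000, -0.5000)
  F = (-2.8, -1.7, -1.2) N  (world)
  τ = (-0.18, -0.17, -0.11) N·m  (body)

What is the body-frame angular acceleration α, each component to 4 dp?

α = (-1.3429, -1.5833, -2.7900)

ω×(Iω) gyroscopic = (0.0080, 0.0200, 0.0016)
angular accel α = (-1.3429, -1.5833, -2.7900)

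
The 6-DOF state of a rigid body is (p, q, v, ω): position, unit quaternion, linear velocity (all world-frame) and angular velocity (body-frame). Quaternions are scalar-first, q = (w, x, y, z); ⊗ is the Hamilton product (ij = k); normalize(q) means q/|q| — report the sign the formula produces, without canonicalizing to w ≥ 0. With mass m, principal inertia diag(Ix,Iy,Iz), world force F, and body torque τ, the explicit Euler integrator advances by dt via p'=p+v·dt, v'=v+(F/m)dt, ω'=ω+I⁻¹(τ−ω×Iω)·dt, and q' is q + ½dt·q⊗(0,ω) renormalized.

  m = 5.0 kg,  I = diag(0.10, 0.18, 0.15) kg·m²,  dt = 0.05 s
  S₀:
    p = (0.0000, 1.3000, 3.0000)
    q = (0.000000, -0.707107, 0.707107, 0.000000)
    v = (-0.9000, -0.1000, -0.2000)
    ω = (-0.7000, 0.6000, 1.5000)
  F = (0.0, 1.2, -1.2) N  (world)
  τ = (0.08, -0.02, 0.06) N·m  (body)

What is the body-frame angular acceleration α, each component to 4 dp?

α = (1.0700, -0.4028, 0.6240)

precession coupling ω×(Iω) = (-0.0270, 0.0525, -0.0336)
α = I⁻¹(τ − ω×Iω) = (1.0700, -0.4028, 0.6240)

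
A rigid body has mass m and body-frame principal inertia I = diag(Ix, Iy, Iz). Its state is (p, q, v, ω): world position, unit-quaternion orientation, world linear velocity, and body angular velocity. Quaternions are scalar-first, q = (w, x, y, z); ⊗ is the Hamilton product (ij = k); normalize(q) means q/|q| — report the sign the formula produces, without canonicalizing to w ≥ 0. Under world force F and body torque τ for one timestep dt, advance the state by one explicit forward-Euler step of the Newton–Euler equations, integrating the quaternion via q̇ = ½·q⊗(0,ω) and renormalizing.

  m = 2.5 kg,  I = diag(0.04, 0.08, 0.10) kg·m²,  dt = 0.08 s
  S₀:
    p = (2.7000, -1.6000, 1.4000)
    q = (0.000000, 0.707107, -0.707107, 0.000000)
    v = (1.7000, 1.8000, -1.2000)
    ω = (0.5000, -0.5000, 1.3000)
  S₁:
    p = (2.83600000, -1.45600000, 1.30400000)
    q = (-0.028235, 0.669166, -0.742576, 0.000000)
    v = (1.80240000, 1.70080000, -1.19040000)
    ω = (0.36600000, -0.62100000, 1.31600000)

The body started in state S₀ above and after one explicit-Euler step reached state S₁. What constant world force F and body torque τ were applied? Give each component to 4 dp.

F = (3.2000, -3.1000, 0.3000)
τ = (-0.0800, -0.1600, 0.0100)

ω₁ − ω₀ = (-0.13400000, -0.12100000, 0.01600000)
I·α + gyro = (-0.0800, -0.1600, 0.0100)
velocity change Δv = (0.10240000, -0.09920000, 0.00960000)
F = m·Δv/dt = (3.2000, -3.1000, 0.3000)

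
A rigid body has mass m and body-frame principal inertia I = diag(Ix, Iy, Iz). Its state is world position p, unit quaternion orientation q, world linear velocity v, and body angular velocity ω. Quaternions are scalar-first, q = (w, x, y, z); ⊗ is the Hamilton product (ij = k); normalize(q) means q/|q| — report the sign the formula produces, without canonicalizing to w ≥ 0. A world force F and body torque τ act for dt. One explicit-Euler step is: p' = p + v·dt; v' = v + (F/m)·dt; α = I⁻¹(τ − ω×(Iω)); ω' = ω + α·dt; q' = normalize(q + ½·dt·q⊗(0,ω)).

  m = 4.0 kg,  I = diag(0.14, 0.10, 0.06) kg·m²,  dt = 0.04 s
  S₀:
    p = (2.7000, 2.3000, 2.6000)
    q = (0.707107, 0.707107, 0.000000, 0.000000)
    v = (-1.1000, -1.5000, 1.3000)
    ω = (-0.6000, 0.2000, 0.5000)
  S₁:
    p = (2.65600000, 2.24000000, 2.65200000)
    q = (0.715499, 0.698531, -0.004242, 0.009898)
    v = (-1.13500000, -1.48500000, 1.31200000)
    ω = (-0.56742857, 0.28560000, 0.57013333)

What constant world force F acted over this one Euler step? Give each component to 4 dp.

v₁ − v₀ = (-0.03500000, 0.01500000, 0.01200000)
applied force F = (-3.5000, 1.5000, 1.2000)

F = (-3.5000, 1.5000, 1.2000)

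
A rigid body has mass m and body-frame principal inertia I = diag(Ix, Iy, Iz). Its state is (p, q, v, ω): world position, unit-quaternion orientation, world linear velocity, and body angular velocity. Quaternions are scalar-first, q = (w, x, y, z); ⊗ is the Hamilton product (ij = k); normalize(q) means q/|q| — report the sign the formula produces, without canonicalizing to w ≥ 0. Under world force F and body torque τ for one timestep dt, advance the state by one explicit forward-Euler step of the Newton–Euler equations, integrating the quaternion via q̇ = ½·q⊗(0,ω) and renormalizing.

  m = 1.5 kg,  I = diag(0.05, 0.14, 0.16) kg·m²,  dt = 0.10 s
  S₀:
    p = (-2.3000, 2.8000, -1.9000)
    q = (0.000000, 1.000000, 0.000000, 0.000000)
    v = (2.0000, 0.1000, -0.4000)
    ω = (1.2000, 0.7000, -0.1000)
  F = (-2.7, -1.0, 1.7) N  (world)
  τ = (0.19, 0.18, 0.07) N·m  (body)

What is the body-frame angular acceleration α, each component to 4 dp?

gyro term ω×Iω = (-0.0014, 0.0132, 0.0756)
angular accel α = (3.8280, 1.1914, -0.0350)

α = (3.8280, 1.1914, -0.0350)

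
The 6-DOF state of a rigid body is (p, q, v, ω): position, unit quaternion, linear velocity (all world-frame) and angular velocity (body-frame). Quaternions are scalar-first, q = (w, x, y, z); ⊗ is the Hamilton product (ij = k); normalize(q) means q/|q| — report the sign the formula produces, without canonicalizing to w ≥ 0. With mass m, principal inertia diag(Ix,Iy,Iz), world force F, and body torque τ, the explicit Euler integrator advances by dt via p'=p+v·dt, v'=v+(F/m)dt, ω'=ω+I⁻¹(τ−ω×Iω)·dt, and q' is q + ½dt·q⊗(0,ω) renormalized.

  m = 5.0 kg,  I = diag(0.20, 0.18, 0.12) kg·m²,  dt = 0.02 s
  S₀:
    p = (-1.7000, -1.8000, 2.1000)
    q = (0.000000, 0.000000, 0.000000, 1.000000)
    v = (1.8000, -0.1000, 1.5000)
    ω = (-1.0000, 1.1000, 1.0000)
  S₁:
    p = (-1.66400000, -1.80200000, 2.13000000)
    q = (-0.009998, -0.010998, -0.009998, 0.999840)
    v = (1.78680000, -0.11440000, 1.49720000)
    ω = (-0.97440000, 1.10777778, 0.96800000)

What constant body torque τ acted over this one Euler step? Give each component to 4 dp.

rate change Δω = (0.02560000, 0.00777778, -0.03200000)
I·α + gyro = (0.1900, -0.0100, -0.1700)

τ = (0.1900, -0.0100, -0.1700)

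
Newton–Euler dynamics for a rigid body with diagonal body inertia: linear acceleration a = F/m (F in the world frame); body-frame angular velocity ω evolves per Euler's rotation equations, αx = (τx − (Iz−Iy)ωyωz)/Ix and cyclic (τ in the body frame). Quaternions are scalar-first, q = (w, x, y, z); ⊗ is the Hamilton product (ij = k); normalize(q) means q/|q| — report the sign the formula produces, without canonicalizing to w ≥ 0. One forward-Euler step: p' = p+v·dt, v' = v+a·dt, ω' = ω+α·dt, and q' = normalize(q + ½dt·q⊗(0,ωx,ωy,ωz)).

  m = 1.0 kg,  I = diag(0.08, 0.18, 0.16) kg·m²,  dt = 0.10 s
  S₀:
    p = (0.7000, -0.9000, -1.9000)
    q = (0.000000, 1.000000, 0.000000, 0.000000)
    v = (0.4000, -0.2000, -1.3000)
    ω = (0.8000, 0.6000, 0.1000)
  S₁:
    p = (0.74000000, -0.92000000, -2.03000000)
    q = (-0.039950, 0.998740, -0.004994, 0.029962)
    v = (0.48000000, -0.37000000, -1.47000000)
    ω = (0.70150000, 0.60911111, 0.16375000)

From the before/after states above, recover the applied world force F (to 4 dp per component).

Δv = v₁−v₀ = (0.08000000, -0.17000000, -0.17000000)
applied force F = (0.8000, -1.7000, -1.7000)

F = (0.8000, -1.7000, -1.7000)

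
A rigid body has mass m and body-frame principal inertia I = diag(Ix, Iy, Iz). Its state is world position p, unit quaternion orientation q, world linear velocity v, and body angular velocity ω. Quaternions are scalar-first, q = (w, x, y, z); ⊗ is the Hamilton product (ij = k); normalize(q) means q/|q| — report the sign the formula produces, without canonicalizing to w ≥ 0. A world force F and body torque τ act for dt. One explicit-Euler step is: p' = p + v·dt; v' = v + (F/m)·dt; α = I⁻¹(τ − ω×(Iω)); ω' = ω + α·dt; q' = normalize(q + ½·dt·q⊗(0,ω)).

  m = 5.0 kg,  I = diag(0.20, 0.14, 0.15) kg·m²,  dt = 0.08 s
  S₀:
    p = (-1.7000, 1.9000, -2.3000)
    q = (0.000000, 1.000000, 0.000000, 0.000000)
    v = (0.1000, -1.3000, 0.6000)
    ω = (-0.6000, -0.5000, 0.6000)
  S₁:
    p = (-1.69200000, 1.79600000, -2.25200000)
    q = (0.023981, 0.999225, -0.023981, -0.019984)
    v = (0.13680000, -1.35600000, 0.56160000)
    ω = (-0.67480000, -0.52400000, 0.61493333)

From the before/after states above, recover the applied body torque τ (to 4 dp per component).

τ = (-0.1900, -0.0600, 0.0100)

Δω = ω₁−ω₀ = (-0.07480000, -0.02400000, 0.01493333)
gyro term ω₀×Iω₀ = (-0.0030, -0.0180, -0.0180)
τ = I·(Δω/dt) + ω₀×(Iω₀) = (-0.1900, -0.0600, 0.0100)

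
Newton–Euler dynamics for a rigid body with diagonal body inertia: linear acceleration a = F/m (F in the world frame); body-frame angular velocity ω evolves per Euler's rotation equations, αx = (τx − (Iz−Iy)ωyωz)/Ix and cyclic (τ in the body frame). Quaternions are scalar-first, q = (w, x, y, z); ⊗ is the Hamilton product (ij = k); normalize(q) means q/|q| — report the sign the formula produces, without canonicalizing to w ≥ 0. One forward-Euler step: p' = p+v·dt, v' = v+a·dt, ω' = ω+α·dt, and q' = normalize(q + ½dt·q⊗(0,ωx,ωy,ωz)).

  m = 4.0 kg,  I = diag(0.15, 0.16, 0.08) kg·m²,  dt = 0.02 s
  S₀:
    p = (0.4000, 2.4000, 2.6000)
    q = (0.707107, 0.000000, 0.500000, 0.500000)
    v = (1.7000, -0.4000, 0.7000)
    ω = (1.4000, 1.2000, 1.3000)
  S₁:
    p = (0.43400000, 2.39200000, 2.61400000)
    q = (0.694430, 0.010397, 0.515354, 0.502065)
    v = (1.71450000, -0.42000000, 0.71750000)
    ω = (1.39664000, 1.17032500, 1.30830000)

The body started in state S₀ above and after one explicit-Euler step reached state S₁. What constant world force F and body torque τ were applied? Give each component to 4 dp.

F = (2.9000, -4.0000, 3.5000)
τ = (-0.1500, -0.1100, 0.0500)

Δv = v₁−v₀ = (0.01450000, -0.02000000, 0.01750000)
m·(v₁−v₀)/dt = (2.9000, -4.0000, 3.5000)
Δω = ω₁−ω₀ = (-0.00336000, -0.02967500, 0.00830000)
precession coupling = (-0.1248, 0.1274, 0.0168)
τ = I·(Δω/dt) + ω₀×(Iω₀) = (-0.1500, -0.1100, 0.0500)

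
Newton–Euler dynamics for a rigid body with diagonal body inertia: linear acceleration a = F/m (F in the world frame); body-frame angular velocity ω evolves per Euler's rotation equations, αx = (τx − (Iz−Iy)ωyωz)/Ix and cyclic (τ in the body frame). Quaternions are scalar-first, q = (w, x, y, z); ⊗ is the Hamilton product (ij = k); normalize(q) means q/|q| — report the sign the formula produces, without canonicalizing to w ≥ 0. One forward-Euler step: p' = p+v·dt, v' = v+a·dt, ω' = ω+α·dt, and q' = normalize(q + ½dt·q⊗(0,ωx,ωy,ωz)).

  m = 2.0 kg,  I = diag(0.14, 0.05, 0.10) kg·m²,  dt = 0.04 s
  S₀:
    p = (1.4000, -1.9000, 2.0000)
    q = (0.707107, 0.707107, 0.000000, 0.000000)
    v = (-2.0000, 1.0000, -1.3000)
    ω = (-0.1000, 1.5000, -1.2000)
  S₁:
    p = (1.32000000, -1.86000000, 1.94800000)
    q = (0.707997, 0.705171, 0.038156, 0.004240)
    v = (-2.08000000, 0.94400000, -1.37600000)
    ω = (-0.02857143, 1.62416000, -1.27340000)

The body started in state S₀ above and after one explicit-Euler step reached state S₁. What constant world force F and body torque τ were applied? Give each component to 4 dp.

velocity change Δv = (-0.08000000, -0.05600000, -0.07600000)
applied force F = (-4.0000, -2.8000, -3.8000)
Δω = ω₁−ω₀ = (0.07142857, 0.12416000, -0.07340000)
precession coupling = (-0.0900, 0.0048, 0.0135)
applied torque τ = (0.1600, 0.1600, -0.1700)

F = (-4.0000, -2.8000, -3.8000)
τ = (0.1600, 0.1600, -0.1700)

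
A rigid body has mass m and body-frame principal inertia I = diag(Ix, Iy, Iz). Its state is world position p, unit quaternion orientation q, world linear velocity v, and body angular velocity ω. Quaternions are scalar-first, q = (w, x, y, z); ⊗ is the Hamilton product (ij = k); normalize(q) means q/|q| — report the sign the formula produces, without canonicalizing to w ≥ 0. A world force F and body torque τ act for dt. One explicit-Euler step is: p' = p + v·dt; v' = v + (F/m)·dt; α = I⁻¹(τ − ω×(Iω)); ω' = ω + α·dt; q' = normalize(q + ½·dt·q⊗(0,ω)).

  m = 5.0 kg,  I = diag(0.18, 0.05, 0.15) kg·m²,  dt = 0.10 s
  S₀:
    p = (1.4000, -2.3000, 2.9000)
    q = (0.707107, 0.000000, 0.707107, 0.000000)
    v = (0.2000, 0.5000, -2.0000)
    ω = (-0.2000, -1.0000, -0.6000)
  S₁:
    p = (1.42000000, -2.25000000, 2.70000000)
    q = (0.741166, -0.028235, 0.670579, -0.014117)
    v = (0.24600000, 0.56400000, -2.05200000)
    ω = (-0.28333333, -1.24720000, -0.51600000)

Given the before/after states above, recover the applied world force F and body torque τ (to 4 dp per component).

F = (2.3000, 3.2000, -2.6000)
τ = (-0.0900, -0.1200, 0.1000)

velocity change Δv = (0.04600000, 0.06400000, -0.05200000)
m·(v₁−v₀)/dt = (2.3000, 3.2000, -2.6000)
rate change Δω = (-0.08333333, -0.24720000, 0.08400000)
ω₀×(Iω₀) = (0.0600, 0.0036, -0.0260)
I·α + gyro = (-0.0900, -0.1200, 0.1000)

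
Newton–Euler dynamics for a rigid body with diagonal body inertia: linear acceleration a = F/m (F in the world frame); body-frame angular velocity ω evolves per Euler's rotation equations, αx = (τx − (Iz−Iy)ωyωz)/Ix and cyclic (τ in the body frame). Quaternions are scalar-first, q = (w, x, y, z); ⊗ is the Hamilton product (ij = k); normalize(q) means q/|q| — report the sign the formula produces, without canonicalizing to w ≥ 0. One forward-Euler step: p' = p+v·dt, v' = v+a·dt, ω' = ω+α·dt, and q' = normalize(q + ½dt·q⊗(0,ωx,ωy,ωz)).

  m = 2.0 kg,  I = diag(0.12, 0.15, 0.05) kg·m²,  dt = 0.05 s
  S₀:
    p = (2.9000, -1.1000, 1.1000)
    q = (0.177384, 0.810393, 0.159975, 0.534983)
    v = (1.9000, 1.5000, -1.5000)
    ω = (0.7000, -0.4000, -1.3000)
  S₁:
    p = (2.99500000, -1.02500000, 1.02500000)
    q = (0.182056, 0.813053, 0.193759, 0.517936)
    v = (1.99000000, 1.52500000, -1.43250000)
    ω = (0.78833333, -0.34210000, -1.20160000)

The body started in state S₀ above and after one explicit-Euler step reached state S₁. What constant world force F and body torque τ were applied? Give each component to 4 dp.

F = (3.6000, 1.0000, 2.7000)
τ = (0.1600, 0.1100, 0.0900)

Δv = v₁−v₀ = (0.09000000, 0.02500000, 0.06750000)
F = m·Δv/dt = (3.6000, 1.0000, 2.7000)
Δω = ω₁−ω₀ = (0.08833333, 0.05790000, 0.09840000)
precession coupling = (-0.0520, -0.0637, -0.0084)
I·α + gyro = (0.1600, 0.1100, 0.0900)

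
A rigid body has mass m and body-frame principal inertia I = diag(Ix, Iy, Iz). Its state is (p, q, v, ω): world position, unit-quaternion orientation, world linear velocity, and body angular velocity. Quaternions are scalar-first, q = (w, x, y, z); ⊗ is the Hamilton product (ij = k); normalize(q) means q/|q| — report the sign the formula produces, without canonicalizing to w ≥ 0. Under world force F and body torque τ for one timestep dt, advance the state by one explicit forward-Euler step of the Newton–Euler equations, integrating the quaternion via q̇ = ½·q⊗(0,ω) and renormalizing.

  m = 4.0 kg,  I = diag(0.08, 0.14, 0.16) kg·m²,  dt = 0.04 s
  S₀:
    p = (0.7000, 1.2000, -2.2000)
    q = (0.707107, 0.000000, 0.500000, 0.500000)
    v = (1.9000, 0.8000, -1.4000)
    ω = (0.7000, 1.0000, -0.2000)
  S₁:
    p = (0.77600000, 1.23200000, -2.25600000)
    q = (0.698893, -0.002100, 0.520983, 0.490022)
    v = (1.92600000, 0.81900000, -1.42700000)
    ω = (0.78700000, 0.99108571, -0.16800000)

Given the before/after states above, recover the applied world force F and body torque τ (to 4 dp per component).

F = (2.6000, 1.9000, -2.7000)
τ = (0.1700, -0.0200, 0.1700)

Δv = v₁−v₀ = (0.02600000, 0.01900000, -0.02700000)
applied force F = (2.6000, 1.9000, -2.7000)
Δω = ω₁−ω₀ = (0.08700000, -0.00891429, 0.03200000)
precession coupling = (-0.0040, 0.0112, 0.0420)
applied torque τ = (0.1700, -0.0200, 0.1700)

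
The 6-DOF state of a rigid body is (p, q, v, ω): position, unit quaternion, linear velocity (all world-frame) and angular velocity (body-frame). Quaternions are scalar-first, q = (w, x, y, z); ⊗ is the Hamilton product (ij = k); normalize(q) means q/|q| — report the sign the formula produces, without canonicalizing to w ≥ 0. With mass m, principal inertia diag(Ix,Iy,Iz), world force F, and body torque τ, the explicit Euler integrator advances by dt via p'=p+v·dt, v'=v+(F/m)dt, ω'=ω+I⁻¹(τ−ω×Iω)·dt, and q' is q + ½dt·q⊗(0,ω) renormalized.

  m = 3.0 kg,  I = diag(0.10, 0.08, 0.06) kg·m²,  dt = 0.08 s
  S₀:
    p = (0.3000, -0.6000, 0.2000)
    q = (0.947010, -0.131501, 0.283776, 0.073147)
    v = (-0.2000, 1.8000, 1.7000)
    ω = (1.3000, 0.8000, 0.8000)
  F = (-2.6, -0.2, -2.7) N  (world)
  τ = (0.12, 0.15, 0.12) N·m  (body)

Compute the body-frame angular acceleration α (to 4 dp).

α = (1.3280, 1.3550, 2.3467)

precession coupling ω×(Iω) = (-0.0128, 0.0416, -0.0208)
(τ − ω×Iω)/I = (1.3280, 1.3550, 2.3467)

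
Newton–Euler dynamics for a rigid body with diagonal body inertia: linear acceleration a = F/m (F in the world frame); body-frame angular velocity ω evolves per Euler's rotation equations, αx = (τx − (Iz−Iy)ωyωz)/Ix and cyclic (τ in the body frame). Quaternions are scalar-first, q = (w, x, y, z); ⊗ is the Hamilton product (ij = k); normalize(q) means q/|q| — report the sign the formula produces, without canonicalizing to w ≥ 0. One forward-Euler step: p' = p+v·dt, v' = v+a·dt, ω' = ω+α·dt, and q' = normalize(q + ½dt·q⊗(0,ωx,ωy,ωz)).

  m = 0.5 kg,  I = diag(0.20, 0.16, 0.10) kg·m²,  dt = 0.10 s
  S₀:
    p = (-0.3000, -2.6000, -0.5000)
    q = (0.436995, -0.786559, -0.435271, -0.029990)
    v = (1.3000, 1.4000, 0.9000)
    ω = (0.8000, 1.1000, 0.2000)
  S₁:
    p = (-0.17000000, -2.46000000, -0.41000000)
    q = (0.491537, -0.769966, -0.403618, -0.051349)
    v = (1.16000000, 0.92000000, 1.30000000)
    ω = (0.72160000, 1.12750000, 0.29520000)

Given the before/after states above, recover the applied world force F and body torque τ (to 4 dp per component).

F = (-0.7000, -2.4000, 2.0000)
τ = (-0.1700, 0.0600, 0.0600)

v₁ − v₀ = (-0.14000000, -0.48000000, 0.40000000)
applied force F = (-0.7000, -2.4000, 2.0000)
Δω = ω₁−ω₀ = (-0.07840000, 0.02750000, 0.09520000)
gyro term ω₀×Iω₀ = (-0.0132, 0.0160, -0.0352)
τ = I·(Δω/dt) + ω₀×(Iω₀) = (-0.1700, 0.0600, 0.0600)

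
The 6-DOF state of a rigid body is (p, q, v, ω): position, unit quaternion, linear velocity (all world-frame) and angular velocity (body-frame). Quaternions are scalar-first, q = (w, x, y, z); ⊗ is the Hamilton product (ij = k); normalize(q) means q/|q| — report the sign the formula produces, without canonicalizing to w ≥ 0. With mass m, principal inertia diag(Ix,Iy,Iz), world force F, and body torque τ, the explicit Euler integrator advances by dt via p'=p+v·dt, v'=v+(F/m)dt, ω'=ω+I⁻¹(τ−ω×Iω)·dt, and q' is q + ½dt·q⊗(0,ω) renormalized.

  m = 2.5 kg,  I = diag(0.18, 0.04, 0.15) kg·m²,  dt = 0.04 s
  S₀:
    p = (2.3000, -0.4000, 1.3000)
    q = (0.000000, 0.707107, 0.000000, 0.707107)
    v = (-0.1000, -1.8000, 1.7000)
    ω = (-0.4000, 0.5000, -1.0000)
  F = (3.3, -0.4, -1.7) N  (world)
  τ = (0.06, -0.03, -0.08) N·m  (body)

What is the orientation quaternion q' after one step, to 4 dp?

q' = (0.0198, 0.6998, 0.0085, 0.7140)

q⊗(0,ω) = (0.9899498, -0.3535535, 0.4242642, 0.3535535)
updated quaternion q' = (0.0198, 0.6998, 0.0085, 0.7140)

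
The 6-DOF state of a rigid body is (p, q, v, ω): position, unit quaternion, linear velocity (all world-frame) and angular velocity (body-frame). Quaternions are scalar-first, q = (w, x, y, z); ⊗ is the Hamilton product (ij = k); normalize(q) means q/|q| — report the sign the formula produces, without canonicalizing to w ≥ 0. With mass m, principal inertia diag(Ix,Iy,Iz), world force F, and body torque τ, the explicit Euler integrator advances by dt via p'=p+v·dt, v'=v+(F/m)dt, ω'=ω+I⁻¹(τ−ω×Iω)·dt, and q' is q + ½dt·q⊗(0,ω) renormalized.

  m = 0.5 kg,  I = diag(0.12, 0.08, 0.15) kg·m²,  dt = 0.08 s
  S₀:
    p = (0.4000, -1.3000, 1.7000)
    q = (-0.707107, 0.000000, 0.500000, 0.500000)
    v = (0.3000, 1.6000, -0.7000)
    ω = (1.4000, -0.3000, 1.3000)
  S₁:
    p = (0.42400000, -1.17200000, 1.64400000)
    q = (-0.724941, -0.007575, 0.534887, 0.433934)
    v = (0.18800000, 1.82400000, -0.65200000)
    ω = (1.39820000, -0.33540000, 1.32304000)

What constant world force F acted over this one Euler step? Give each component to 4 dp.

v₁ − v₀ = (-0.11200000, 0.22400000, 0.04800000)
m·(v₁−v₀)/dt = (-0.7000, 1.4000, 0.3000)

F = (-0.7000, 1.4000, 0.3000)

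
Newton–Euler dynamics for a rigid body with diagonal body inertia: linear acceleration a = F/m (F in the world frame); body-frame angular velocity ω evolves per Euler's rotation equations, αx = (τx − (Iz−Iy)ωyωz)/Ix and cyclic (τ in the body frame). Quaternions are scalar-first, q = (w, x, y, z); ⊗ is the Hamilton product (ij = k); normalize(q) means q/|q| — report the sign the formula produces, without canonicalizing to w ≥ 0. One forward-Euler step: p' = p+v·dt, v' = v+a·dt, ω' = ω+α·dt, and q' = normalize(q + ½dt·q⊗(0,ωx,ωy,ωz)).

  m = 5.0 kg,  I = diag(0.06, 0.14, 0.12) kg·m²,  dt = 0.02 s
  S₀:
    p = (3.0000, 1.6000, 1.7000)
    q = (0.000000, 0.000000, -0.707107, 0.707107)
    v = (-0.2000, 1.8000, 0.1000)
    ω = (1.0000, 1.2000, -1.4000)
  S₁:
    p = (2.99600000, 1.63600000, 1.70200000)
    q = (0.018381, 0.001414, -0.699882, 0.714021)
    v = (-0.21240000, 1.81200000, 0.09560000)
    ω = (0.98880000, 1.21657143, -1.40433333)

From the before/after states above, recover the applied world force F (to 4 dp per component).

velocity change Δv = (-0.01240000, 0.01200000, -0.00440000)
applied force F = (-3.1000, 3.0000, -1.1000)

F = (-3.1000, 3.0000, -1.1000)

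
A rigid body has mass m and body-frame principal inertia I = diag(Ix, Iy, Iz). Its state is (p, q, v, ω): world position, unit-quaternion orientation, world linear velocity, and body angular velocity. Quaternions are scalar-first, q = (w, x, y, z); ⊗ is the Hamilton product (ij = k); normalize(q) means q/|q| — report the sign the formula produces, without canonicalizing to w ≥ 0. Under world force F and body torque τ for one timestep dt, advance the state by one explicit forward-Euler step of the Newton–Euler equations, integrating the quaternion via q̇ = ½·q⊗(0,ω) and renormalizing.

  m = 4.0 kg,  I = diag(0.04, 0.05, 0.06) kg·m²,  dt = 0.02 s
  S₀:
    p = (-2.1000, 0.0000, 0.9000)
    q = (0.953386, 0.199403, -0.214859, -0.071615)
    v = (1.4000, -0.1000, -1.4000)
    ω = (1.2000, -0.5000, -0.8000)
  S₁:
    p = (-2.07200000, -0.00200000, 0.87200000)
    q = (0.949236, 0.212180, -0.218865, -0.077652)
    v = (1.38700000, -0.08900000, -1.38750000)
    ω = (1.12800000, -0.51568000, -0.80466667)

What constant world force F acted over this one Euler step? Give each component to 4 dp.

F = (-2.6000, 2.2000, 2.5000)

velocity change Δv = (-0.01300000, 0.01100000, 0.01250000)
m·(v₁−v₀)/dt = (-2.6000, 2.2000, 2.5000)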